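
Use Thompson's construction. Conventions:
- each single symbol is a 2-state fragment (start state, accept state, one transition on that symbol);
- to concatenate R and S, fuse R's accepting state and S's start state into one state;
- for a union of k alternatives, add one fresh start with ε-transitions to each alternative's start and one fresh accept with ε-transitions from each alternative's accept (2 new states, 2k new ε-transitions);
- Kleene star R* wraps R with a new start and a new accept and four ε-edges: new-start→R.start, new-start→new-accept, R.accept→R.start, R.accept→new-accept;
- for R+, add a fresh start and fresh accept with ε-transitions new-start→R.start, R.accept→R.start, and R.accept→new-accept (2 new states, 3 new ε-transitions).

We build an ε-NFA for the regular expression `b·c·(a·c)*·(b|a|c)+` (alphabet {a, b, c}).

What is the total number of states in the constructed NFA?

By structural recursion:
Each of the 7 symbol leaves contributes a 2-state fragment.
  a·c → 3 states
  (a·c)* → 5 states
  b|a|c → 8 states
  (b|a|c)+ → 10 states
  b·c·(a·c)*·(b|a|c)+ → 16 states

16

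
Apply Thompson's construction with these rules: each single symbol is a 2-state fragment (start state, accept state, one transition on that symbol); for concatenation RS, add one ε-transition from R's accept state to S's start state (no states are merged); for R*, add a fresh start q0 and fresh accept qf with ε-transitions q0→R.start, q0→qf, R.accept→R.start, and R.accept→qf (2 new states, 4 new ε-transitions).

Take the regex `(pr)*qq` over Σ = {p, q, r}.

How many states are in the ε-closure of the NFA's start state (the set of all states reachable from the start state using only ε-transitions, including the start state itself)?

4

Work bottom-up. For each fragment F, track |ε-closure(F.start)| and whether F's accept lies in that closure (i.e. whether F accepts ε). A single-symbol fragment has closure size 1 and does not accept ε.
  pr : |closure| equals the left operand's closure size = 1 (its accept is not ε-reachable, so the closure stops there)
  (pr)* : the star's fresh start ε-reaches both the body's start and the fresh accept: |closure| = 2 + 1 = 3
  (pr)*qq : the left operand accepts ε, so the closure extends into the next operand (via the concat ε-link); |closure| = 3 + 1 = 4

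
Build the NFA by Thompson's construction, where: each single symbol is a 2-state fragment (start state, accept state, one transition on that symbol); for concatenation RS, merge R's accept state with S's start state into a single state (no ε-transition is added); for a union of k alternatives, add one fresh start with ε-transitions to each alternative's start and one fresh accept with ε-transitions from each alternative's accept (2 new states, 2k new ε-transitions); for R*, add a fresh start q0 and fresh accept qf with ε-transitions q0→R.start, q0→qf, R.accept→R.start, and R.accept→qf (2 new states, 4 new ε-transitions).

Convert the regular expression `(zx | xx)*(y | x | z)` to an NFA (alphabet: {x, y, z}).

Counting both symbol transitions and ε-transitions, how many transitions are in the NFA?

21

Per subexpression:
Each of the 7 symbol leaves contributes 1 transition (1 symbol, 0 ε).
  zx : 2 transitions (2 symbol, 0 ε)
  xx : 2 transitions (2 symbol, 0 ε)
  zx | xx : 8 transitions (4 symbol, 4 ε)
  (zx | xx)* : 12 transitions (4 symbol, 8 ε)
  y | x | z : 9 transitions (3 symbol, 6 ε)
  (zx | xx)*(y | x | z) : 21 transitions (7 symbol, 14 ε)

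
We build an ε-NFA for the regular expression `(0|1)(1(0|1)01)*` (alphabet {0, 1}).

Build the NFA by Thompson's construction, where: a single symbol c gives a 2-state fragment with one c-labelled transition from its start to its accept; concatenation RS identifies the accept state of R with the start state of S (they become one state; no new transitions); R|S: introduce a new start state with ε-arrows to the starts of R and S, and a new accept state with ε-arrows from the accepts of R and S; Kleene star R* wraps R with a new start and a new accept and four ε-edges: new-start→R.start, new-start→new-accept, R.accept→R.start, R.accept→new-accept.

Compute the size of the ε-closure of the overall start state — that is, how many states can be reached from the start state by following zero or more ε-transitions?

Work bottom-up. For each fragment F, track |ε-closure(F.start)| and whether F's accept lies in that closure (i.e. whether F accepts ε). A single-symbol fragment has closure size 1 and does not accept ε.
  0|1 — C = 1 + 1 + 1 = 3 (the new accept is not ε-reachable since no branch accepts ε)
  0|1 — new start ε-reaches every alternative's start; none of them accept ε, so the new accept is not reached: C = 1 + 1 + 1 = 3
  1(0|1)01 — same as the first factor's closure: C = 1
  (1(0|1)01)* — the star's fresh start ε-reaches both the body's start and the fresh accept: C = 2 + 1 = 3
  (0|1)(1(0|1)01)* — same as the first factor's closure: C = 3

3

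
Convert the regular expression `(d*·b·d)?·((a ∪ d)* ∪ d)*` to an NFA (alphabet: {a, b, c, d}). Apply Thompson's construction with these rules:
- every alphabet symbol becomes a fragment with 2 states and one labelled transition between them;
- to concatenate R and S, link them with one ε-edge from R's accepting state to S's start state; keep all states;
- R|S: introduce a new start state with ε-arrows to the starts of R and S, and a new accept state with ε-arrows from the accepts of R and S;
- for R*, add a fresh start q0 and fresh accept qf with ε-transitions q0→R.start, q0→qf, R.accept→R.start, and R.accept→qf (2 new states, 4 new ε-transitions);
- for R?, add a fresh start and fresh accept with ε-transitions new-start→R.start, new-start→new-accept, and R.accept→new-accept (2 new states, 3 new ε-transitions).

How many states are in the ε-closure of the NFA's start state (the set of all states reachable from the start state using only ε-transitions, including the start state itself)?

Compute the ε-closure size of each fragment's start state recursively; a symbol fragment's start has no outgoing ε-edge, so its closure is just itself (size 1).
  d* → new start has ε-edges to the inner start and to the new accept, so C = 2 + 1 = 3
  d*·b·d → the left operand accepts ε, so the closure extends into the next operand (via the concat ε-link); C = 3 + 1 = 4
  (d*·b·d)? → new start has ε-edges to the inner start and to the new accept, so C = 2 + 4 = 6
  a ∪ d → C = 1 + 1 + 1 = 3 (the new accept is not ε-reachable since no branch accepts ε)
  (a ∪ d)* → new start has ε-edges to the inner start and to the new accept, so C = 2 + 3 = 5
  (a ∪ d)* ∪ d → C = 1 (new start) + (5 + 1) + 1 (new accept, since some branch ε-reaches its own accept) = 8
  ((a ∪ d)* ∪ d)* → C = 1 (new start) + 8 (body) + 1 (new accept) = 10
  (d*·b·d)?·((a ∪ d)* ∪ d)* → the left operand accepts ε, so the closure extends into the next operand (via the concat ε-link); C = 6 + 10 = 16

16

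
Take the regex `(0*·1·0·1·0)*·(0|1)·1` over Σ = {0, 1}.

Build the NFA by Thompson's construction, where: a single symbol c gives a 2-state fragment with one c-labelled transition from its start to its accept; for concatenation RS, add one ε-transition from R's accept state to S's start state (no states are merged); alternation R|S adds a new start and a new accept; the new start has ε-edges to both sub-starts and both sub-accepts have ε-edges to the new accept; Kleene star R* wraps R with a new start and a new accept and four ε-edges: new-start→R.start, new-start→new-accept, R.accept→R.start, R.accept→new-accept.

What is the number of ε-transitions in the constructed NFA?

18

Bottom-up over the parse tree:
Each of the 8 symbol leaves contributes 0 ε-transitions.
  0* → 4 ε-transitions
  0*·1·0·1·0 → 8 ε-transitions
  (0*·1·0·1·0)* → 12 ε-transitions
  0|1 → 4 ε-transitions
  (0*·1·0·1·0)*·(0|1)·1 → 18 ε-transitions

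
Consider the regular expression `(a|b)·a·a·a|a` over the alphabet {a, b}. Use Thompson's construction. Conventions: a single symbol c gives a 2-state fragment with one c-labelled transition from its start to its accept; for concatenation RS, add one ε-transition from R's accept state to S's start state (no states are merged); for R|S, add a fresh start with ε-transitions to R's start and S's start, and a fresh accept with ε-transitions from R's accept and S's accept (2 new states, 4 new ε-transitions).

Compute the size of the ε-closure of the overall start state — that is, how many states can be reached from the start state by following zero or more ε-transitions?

5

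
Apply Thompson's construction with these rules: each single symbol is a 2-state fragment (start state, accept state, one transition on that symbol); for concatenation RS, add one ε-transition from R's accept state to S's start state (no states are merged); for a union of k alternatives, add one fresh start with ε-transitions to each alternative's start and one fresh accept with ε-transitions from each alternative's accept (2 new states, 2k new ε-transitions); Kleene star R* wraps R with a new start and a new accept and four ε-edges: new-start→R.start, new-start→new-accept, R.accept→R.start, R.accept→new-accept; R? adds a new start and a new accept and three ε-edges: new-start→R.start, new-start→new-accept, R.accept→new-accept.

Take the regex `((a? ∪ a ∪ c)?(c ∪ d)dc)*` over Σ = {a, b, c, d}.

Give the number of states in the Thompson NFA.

By structural recursion:
Each of the 7 symbol leaves contributes a 2-state fragment.
  a? = 4 states
  a? ∪ a ∪ c = 10 states
  (a? ∪ a ∪ c)? = 12 states
  c ∪ d = 6 states
  (a? ∪ a ∪ c)?(c ∪ d)dc = 22 states
  ((a? ∪ a ∪ c)?(c ∪ d)dc)* = 24 states

24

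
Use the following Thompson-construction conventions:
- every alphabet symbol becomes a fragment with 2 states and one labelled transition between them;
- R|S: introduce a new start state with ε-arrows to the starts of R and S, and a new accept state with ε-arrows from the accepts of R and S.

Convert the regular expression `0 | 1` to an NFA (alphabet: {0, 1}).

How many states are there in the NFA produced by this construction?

Building bottom-up:
Each of the 2 symbol leaves contributes a 2-state fragment.
  0 | 1 → 6 states

6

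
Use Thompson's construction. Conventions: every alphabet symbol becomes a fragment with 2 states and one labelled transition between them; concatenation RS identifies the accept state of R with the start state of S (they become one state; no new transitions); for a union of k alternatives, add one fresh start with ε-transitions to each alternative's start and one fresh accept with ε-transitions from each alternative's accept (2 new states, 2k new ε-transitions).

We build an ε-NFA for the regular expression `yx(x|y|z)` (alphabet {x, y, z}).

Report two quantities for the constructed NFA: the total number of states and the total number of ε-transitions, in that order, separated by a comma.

Recursing over subexpressions:
Each of the 5 symbol leaves contributes 2 states and 0 ε-transitions.
  x|y|z : 8 states, 6 ε-transitions
  yx(x|y|z) : 10 states, 6 ε-transitions

10, 6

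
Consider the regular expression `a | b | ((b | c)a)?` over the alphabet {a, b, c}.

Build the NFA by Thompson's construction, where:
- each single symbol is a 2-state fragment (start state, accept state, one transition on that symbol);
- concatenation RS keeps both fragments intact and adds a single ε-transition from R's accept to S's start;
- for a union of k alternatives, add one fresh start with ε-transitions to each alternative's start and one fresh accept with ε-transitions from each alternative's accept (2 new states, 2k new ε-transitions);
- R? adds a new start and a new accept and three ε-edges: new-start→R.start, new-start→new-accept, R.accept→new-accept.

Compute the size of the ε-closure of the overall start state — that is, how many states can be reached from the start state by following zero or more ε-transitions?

9

Let C(F) = |ε-closure(F.start)| within fragment F, and note whether F accepts ε. Symbol fragments have C = 1 and do not accept ε. Then:
  b | c → |closure| = 1 + 1 + 1 = 3 (the new accept is not ε-reachable since no branch accepts ε)
  (b | c)a → |closure| equals the left operand's closure size = 3 (its accept is not ε-reachable, so the closure stops there)
  ((b | c)a)? → new start has ε-edges to the inner start and to the new accept, so |closure| = 2 + 3 = 5
  a | b | ((b | c)a)? → |closure| = 1 (new start) + (1 + 1 + 5) + 1 (new accept, since some branch ε-reaches its own accept) = 9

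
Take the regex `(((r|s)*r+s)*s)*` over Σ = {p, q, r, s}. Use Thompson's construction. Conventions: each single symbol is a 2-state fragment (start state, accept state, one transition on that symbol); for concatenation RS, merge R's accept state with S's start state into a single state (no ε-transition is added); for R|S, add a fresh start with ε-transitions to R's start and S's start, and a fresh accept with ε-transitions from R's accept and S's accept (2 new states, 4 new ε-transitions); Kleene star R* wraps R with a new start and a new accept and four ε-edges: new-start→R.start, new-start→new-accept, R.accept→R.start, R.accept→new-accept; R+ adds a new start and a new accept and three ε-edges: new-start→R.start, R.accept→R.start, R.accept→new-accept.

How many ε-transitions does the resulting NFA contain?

19

Bottom-up over the parse tree:
Each of the 5 symbol leaves contributes 0 ε-transitions.
  r|s — 4 ε-transitions
  (r|s)* — 8 ε-transitions
  r+ — 3 ε-transitions
  (r|s)*r+s — 11 ε-transitions
  ((r|s)*r+s)* — 15 ε-transitions
  ((r|s)*r+s)*s — 15 ε-transitions
  (((r|s)*r+s)*s)* — 19 ε-transitions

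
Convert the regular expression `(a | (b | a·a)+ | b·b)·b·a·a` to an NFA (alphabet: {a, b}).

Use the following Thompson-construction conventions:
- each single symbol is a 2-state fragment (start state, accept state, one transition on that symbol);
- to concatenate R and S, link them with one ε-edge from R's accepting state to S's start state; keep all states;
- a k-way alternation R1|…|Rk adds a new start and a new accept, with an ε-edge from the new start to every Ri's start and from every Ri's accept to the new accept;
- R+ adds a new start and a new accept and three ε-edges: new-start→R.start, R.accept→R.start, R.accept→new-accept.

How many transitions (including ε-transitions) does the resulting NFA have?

27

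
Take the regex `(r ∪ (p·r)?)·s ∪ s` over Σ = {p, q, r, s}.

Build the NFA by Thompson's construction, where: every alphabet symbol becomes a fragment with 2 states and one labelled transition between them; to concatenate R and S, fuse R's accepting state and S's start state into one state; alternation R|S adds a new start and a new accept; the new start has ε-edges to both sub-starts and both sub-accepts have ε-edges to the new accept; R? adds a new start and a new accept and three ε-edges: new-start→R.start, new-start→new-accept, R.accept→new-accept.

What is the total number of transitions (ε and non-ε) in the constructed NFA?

Building bottom-up:
Each of the 5 symbol leaves contributes 1 transition (1 symbol, 0 ε).
  p·r — 2 transitions (2 symbol, 0 ε)
  (p·r)? — 5 transitions (2 symbol, 3 ε)
  r ∪ (p·r)? — 10 transitions (3 symbol, 7 ε)
  (r ∪ (p·r)?)·s — 11 transitions (4 symbol, 7 ε)
  (r ∪ (p·r)?)·s ∪ s — 16 transitions (5 symbol, 11 ε)

16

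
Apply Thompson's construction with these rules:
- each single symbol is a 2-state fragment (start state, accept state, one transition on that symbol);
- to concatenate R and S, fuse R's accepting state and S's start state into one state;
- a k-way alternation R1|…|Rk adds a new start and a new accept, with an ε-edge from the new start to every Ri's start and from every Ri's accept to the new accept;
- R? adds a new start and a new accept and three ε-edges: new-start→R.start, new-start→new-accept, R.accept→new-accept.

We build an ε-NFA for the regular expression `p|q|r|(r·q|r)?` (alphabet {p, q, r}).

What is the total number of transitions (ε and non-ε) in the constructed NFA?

21

Per subexpression:
Each of the 6 symbol leaves contributes 1 transition (1 symbol, 0 ε).
  r·q → 2 transitions (2 symbol, 0 ε)
  r·q|r → 7 transitions (3 symbol, 4 ε)
  (r·q|r)? → 10 transitions (3 symbol, 7 ε)
  p|q|r|(r·q|r)? → 21 transitions (6 symbol, 15 ε)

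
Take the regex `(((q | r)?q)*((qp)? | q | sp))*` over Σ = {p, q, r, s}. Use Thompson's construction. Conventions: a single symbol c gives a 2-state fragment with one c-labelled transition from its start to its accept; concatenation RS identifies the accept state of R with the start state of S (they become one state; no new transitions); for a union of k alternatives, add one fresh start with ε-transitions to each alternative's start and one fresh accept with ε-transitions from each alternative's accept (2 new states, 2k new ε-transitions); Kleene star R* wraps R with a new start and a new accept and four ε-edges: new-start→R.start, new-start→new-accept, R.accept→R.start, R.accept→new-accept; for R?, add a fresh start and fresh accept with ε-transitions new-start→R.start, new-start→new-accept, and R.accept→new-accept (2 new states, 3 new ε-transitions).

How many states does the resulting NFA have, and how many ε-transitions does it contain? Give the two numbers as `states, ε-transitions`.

24, 24

Per subexpression:
Each of the 8 symbol leaves contributes 2 states and 0 ε-transitions.
  q | r — 6 states, 4 ε-transitions
  (q | r)? — 8 states, 7 ε-transitions
  (q | r)?q — 9 states, 7 ε-transitions
  ((q | r)?q)* — 11 states, 11 ε-transitions
  qp — 3 states, 0 ε-transitions
  (qp)? — 5 states, 3 ε-transitions
  sp — 3 states, 0 ε-transitions
  (qp)? | q | sp — 12 states, 9 ε-transitions
  ((q | r)?q)*((qp)? | q | sp) — 22 states, 20 ε-transitions
  (((q | r)?q)*((qp)? | q | sp))* — 24 states, 24 ε-transitions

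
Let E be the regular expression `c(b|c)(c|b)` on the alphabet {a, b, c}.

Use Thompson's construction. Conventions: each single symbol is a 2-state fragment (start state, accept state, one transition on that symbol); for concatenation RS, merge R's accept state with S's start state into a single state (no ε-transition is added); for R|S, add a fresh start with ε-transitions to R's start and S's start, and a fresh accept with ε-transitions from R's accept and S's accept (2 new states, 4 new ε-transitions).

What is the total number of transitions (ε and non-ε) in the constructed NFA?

13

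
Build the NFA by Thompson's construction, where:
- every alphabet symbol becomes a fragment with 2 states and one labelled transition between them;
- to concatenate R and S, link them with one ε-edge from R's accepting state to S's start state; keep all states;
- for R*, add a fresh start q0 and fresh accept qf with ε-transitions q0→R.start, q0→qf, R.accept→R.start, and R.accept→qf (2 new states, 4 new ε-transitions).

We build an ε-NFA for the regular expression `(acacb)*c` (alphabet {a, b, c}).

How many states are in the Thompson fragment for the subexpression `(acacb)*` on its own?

Fragment for `(acacb)*`:
Each of the 5 symbol leaves contributes a 2-state fragment.
  acacb → 10 states
  (acacb)* → 12 states

12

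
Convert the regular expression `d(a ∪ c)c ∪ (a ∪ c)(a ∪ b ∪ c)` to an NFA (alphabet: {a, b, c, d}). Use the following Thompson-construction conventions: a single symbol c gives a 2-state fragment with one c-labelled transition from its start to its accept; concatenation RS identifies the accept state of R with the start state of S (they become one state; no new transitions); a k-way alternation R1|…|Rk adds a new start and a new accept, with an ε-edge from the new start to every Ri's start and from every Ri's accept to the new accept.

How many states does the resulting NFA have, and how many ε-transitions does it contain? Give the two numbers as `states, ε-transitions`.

23, 18

Bottom-up over the parse tree:
Each of the 9 symbol leaves contributes 2 states and 0 ε-transitions.
  a ∪ c : 6 states, 4 ε-transitions
  d(a ∪ c)c : 8 states, 4 ε-transitions
  a ∪ c : 6 states, 4 ε-transitions
  a ∪ b ∪ c : 8 states, 6 ε-transitions
  (a ∪ c)(a ∪ b ∪ c) : 13 states, 10 ε-transitions
  d(a ∪ c)c ∪ (a ∪ c)(a ∪ b ∪ c) : 23 states, 18 ε-transitions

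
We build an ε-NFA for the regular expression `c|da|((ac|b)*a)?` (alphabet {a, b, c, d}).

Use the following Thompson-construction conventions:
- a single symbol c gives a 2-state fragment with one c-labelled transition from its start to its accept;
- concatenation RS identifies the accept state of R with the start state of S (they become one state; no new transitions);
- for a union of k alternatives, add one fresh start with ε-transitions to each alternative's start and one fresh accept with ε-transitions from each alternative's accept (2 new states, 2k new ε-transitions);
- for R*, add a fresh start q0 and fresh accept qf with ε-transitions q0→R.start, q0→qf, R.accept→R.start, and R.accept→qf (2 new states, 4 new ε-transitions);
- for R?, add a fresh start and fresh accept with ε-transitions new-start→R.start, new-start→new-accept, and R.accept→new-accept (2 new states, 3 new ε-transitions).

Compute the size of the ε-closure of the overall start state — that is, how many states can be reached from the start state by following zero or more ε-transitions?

11

Compute the ε-closure size of each fragment's start state recursively; a symbol fragment's start has no outgoing ε-edge, so its closure is just itself (size 1).
  da : |closure| equals the left operand's closure size = 1 (its accept is not ε-reachable, so the closure stops there)
  ac : same as the first factor's closure: |closure| = 1
  ac|b : new start ε-reaches every alternative's start; none of them accept ε, so the new accept is not reached: |closure| = 1 + 1 + 1 = 3
  (ac|b)* : new start has ε-edges to the inner start and to the new accept, so |closure| = 2 + 3 = 5
  (ac|b)*a : the left operand accepts ε, so the closure extends into the next operand (the shared merged state is already counted); |closure| = 5 + (1−1) = 5
  ((ac|b)*a)? : |closure| = 1 (new start) + 5 (body) + 1 (new accept, via ε) = 7
  c|da|((ac|b)*a)? : new start ε-reaches every alternative's start; at least one alternative accepts ε, so the union's new accept is reached too: |closure| = 1 + 1 + 1 + 7 + 1 = 11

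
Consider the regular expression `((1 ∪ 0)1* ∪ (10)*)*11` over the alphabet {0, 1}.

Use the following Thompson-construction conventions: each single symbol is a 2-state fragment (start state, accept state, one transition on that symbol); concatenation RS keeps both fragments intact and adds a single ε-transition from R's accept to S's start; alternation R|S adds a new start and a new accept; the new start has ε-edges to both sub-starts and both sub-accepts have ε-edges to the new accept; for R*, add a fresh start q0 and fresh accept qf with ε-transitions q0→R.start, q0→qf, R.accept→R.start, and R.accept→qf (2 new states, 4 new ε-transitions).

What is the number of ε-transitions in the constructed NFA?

24

Per subexpression:
Each of the 7 symbol leaves contributes 0 ε-transitions.
  1 ∪ 0 → 4 ε-transitions
  1* → 4 ε-transitions
  (1 ∪ 0)1* → 9 ε-transitions
  10 → 1 ε-transition
  (10)* → 5 ε-transitions
  (1 ∪ 0)1* ∪ (10)* → 18 ε-transitions
  ((1 ∪ 0)1* ∪ (10)*)* → 22 ε-transitions
  ((1 ∪ 0)1* ∪ (10)*)*11 → 24 ε-transitions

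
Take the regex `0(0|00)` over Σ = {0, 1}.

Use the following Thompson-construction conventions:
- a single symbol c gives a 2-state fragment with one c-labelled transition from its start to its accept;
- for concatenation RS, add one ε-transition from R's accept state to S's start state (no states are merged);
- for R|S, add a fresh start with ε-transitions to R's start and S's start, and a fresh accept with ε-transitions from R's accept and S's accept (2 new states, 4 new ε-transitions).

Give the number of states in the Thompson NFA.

Building bottom-up:
Each of the 4 symbol leaves contributes a 2-state fragment.
  00 : 4 states
  0|00 : 8 states
  0(0|00) : 10 states

10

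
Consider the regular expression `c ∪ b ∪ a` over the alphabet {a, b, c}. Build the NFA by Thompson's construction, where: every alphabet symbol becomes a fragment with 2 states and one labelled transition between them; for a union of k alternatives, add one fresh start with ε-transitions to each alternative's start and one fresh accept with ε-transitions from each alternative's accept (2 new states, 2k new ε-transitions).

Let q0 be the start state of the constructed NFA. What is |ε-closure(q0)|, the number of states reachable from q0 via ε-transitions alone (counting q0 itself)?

Compute the ε-closure size of each fragment's start state recursively; a symbol fragment's start has no outgoing ε-edge, so its closure is just itself (size 1).
  c ∪ b ∪ a — |closure| = 1 + 1 + 1 + 1 = 4 (the new accept is not ε-reachable since no branch accepts ε)

4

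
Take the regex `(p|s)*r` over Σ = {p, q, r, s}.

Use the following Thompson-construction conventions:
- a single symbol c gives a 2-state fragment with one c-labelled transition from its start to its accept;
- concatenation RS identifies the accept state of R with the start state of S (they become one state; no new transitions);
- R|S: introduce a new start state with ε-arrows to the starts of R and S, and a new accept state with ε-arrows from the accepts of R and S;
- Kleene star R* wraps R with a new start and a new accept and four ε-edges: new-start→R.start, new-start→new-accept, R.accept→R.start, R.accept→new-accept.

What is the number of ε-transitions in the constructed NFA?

By structural recursion:
Each of the 3 symbol leaves contributes 0 ε-transitions.
  p|s — 4 ε-transitions
  (p|s)* — 8 ε-transitions
  (p|s)*r — 8 ε-transitions

8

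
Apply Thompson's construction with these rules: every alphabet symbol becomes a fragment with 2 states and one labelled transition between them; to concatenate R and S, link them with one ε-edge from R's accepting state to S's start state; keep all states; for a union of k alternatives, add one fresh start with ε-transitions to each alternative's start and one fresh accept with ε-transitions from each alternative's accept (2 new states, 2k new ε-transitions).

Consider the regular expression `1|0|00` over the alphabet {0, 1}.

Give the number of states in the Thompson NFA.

10

Per subexpression:
Each of the 4 symbol leaves contributes a 2-state fragment.
  00 = 4 states
  1|0|00 = 10 states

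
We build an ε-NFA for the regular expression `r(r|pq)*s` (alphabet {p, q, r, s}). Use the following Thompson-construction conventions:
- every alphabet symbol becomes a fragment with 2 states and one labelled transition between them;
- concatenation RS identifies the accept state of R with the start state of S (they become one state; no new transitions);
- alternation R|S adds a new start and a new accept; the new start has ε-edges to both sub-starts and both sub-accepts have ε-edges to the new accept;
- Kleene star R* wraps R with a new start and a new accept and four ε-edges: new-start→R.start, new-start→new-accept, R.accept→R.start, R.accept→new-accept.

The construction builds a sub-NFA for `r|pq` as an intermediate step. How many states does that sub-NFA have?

Fragment for `r|pq`:
Each of the 3 symbol leaves contributes a 2-state fragment.
  pq — 3 states
  r|pq — 7 states

7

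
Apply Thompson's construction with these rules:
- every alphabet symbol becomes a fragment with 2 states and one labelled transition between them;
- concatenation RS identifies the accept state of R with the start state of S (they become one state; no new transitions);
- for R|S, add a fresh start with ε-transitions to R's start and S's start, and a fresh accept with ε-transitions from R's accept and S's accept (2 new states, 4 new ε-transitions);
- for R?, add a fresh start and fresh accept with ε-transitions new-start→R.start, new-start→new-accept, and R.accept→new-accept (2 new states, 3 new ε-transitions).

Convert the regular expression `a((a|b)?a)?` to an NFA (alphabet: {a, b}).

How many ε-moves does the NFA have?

Bottom-up over the parse tree:
Each of the 4 symbol leaves contributes 0 ε-transitions.
  a|b = 4 ε-transitions
  (a|b)? = 7 ε-transitions
  (a|b)?a = 7 ε-transitions
  ((a|b)?a)? = 10 ε-transitions
  a((a|b)?a)? = 10 ε-transitions

10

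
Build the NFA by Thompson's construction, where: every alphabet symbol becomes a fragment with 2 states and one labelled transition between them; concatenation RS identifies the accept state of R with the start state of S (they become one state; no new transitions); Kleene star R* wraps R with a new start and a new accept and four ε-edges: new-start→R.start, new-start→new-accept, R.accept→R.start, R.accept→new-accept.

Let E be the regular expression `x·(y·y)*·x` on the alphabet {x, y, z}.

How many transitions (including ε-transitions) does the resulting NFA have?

8

By structural recursion:
Each of the 4 symbol leaves contributes 1 transition (1 symbol, 0 ε).
  y·y : 2 transitions (2 symbol, 0 ε)
  (y·y)* : 6 transitions (2 symbol, 4 ε)
  x·(y·y)*·x : 8 transitions (4 symbol, 4 ε)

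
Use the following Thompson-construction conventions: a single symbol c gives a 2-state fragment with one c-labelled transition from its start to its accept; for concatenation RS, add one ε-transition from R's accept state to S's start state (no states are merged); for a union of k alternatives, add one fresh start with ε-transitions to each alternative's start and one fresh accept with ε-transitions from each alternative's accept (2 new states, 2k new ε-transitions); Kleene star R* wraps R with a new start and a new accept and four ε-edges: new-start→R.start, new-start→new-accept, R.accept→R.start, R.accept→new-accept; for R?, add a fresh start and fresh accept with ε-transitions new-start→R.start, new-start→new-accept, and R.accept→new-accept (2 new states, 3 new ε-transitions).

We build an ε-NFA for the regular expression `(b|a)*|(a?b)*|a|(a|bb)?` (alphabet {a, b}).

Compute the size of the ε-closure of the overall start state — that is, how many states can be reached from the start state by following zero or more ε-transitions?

19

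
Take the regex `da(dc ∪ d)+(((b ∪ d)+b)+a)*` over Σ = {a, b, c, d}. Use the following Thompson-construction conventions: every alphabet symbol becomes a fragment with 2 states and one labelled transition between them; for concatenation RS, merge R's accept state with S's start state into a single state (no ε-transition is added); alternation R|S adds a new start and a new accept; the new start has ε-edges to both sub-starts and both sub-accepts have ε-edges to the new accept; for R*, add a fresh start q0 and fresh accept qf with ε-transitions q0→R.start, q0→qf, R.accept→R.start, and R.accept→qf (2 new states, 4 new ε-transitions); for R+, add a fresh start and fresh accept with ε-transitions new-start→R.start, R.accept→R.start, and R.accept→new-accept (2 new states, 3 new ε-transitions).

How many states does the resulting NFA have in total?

Recursing over subexpressions:
Each of the 9 symbol leaves contributes a 2-state fragment.
  dc : 3 states
  dc ∪ d : 7 states
  (dc ∪ d)+ : 9 states
  b ∪ d : 6 states
  (b ∪ d)+ : 8 states
  (b ∪ d)+b : 9 states
  ((b ∪ d)+b)+ : 11 states
  ((b ∪ d)+b)+a : 12 states
  (((b ∪ d)+b)+a)* : 14 states
  da(dc ∪ d)+(((b ∪ d)+b)+a)* : 24 states

24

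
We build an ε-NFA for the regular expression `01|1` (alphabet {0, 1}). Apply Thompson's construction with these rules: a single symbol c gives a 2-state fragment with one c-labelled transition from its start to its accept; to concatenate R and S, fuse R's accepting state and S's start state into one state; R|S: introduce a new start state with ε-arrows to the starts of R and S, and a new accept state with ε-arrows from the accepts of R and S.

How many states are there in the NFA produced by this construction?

By structural recursion:
Each of the 3 symbol leaves contributes a 2-state fragment.
  01 : 3 states
  01|1 : 7 states

7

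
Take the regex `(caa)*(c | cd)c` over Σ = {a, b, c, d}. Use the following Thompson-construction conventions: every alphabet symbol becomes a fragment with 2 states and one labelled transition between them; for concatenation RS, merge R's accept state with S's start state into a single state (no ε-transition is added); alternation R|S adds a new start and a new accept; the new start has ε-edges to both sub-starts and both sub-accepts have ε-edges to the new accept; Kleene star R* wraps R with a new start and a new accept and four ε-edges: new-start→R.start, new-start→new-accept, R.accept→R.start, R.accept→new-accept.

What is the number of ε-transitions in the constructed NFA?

8

By structural recursion:
Each of the 7 symbol leaves contributes 0 ε-transitions.
  caa → 0 ε-transitions
  (caa)* → 4 ε-transitions
  cd → 0 ε-transitions
  c | cd → 4 ε-transitions
  (caa)*(c | cd)c → 8 ε-transitions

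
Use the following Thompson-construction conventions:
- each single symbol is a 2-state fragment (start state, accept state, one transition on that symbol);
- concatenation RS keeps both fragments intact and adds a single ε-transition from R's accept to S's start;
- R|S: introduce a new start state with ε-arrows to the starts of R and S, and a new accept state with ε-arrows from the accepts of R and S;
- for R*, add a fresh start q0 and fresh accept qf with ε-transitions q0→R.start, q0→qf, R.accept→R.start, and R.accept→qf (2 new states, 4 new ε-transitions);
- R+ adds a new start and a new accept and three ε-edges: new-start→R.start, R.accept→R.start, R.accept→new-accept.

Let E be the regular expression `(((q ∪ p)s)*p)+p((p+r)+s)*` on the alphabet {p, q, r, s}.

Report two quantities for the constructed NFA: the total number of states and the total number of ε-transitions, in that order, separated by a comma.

28, 27

Recursing over subexpressions:
Each of the 8 symbol leaves contributes 2 states and 0 ε-transitions.
  q ∪ p : 6 states, 4 ε-transitions
  (q ∪ p)s : 8 states, 5 ε-transitions
  ((q ∪ p)s)* : 10 states, 9 ε-transitions
  ((q ∪ p)s)*p : 12 states, 10 ε-transitions
  (((q ∪ p)s)*p)+ : 14 states, 13 ε-transitions
  p+ : 4 states, 3 ε-transitions
  p+r : 6 states, 4 ε-transitions
  (p+r)+ : 8 states, 7 ε-transitions
  (p+r)+s : 10 states, 8 ε-transitions
  ((p+r)+s)* : 12 states, 12 ε-transitions
  (((q ∪ p)s)*p)+p((p+r)+s)* : 28 states, 27 ε-transitions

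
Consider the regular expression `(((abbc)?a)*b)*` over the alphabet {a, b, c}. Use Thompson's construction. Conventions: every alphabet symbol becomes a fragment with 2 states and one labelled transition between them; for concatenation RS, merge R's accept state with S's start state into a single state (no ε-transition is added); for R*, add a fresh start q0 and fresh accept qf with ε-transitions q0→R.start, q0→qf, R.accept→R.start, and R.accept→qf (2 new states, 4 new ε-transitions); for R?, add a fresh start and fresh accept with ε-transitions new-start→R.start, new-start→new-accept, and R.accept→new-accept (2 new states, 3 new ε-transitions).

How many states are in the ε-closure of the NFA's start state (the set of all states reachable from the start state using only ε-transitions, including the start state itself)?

Work bottom-up. For each fragment F, track |ε-closure(F.start)| and whether F's accept lies in that closure (i.e. whether F accepts ε). A single-symbol fragment has closure size 1 and does not accept ε.
  abbc → same as the first factor's closure: C = 1
  (abbc)? → new start has ε-edges to the inner start and to the new accept, so C = 2 + 1 = 3
  (abbc)?a → the left operand accepts ε, so the closure extends into the next operand (the shared merged state is already counted); C = 3 + (1−1) = 3
  ((abbc)?a)* → the star's fresh start ε-reaches both the body's start and the fresh accept: C = 2 + 3 = 5
  ((abbc)?a)*b → C = 5 + (1−1) = 5 (closure spills across the concat boundary because the left factor accepts ε)
  (((abbc)?a)*b)* → new start has ε-edges to the inner start and to the new accept, so C = 2 + 5 = 7

7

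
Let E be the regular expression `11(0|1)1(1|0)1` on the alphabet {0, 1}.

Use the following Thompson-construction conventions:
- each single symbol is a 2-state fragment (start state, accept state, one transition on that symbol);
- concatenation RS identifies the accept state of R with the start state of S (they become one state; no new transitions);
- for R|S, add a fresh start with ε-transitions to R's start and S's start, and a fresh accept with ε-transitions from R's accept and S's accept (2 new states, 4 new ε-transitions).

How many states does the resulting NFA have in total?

15

By structural recursion:
Each of the 8 symbol leaves contributes a 2-state fragment.
  0|1 → 6 states
  1|0 → 6 states
  11(0|1)1(1|0)1 → 15 states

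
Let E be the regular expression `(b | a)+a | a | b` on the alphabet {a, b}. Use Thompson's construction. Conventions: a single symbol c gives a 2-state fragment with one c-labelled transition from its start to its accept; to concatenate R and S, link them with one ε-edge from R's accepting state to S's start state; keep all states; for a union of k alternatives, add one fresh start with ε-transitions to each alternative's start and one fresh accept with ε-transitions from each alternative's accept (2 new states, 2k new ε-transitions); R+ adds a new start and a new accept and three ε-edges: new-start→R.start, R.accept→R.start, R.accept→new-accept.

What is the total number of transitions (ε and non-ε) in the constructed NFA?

19

Building bottom-up:
Each of the 5 symbol leaves contributes 1 transition (1 symbol, 0 ε).
  b | a → 6 transitions (2 symbol, 4 ε)
  (b | a)+ → 9 transitions (2 symbol, 7 ε)
  (b | a)+a → 11 transitions (3 symbol, 8 ε)
  (b | a)+a | a | b → 19 transitions (5 symbol, 14 ε)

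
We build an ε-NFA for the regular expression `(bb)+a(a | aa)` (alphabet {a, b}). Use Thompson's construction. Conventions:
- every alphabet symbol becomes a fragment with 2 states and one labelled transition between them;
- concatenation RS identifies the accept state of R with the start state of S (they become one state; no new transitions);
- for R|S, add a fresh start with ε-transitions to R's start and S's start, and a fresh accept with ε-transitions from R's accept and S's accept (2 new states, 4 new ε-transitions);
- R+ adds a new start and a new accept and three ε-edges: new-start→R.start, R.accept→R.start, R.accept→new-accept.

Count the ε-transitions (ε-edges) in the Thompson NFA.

7

Recursing over subexpressions:
Each of the 6 symbol leaves contributes 0 ε-transitions.
  bb → 0 ε-transitions
  (bb)+ → 3 ε-transitions
  aa → 0 ε-transitions
  a | aa → 4 ε-transitions
  (bb)+a(a | aa) → 7 ε-transitions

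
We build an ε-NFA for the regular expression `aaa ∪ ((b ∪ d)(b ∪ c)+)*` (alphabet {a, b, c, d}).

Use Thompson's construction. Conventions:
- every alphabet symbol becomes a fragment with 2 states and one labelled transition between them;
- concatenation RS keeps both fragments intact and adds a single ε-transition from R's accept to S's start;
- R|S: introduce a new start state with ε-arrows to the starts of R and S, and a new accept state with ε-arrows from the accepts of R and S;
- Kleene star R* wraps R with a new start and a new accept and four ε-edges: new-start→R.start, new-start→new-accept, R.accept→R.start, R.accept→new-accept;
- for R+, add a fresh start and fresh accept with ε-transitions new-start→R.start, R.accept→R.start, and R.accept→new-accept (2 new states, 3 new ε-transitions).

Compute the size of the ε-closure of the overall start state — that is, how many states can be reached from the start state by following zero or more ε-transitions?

8

Work bottom-up. For each fragment F, track |ε-closure(F.start)| and whether F's accept lies in that closure (i.e. whether F accepts ε). A single-symbol fragment has closure size 1 and does not accept ε.
  aaa → C equals the left operand's closure size = 1 (its accept is not ε-reachable, so the closure stops there)
  b ∪ d → new start ε-reaches every alternative's start; none of them accept ε, so the new accept is not reached: C = 1 + 1 + 1 = 3
  b ∪ c → C = 1 + 1 + 1 = 3 (the new accept is not ε-reachable since no branch accepts ε)
  (b ∪ c)+ → new start ε-reaches only the body's start; the new accept needs a symbol first: C = 1 + 3 = 4
  (b ∪ d)(b ∪ c)+ → same as the first factor's closure: C = 3
  ((b ∪ d)(b ∪ c)+)* → the star's fresh start ε-reaches both the body's start and the fresh accept: C = 2 + 3 = 5
  aaa ∪ ((b ∪ d)(b ∪ c)+)* → C = 1 (new start) + (1 + 5) + 1 (new accept, since some branch ε-reaches its own accept) = 8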